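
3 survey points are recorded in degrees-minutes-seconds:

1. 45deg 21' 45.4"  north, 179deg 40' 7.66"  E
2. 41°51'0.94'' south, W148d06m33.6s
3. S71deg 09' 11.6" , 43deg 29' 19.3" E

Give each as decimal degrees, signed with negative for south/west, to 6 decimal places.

Point 1:
  Latitude: 45 + 21/60 + 45.4/3600 = 45.3626111
  N ⇒ keep positive
  Lon: 179 + 40/60 + 7.66/3600 = 179.6687944
  E ⇒ keep positive
Point 2:
  Latitude: 41 + 51/60 + 0.94/3600 = 41.8502611
  S → negative
  Longitude: 148° + 6/60 + 33.6/3600 = 148 + 0.100000 + 0.009333 = 148.1093333
  W → negative
Point 3:
  Lat: 71 + 9/60 + 11.6/3600 = 71.1532222
  S → negative
  Longitude: 43 + 29/60 + 19.3/3600 = 43.4886944
  E → positive

1. 45.362611, 179.668794
2. -41.850261, -148.109333
3. -71.153222, 43.488694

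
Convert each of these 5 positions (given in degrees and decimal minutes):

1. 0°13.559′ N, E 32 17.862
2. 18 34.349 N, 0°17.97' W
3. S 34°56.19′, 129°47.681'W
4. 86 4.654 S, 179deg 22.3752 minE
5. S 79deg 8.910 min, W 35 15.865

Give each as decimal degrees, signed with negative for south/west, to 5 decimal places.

Point 1:
  φ: 0 + 13.559/60 = 0.225983
  N → positive
  λ: 17.862′ = 0.297700°; total 32.297700
  E → positive
Point 2:
  Latitude: 34.349′ = 0.572483°; total 18.572483
  N ⇒ keep positive
  Lon: 0 + 17.97/60 = 0.299500
  hemisphere W, so the sign is −
Point 3:
  φ: 34 + 56.19/60 = 34.936500
  S ⇒ negate
  Lon: 129 + 47.681/60 = 129.794683
  W → negative
Point 4:
  Lat: 4.654′ = 0.077567°; total 86.077567
  S → negative
  Lon: 22.3752′ = 0.372920°; total 179.372920
  E → positive
Point 5:
  φ: 79 + 8.91/60 = 79.148500
  S ⇒ negate
  Longitude: 35 + 15.865/60 = 35.264417
  hemisphere W, so the sign is −

1. 0.22598, 32.29770
2. 18.57248, -0.29950
3. -34.93650, -129.79468
4. -86.07757, 179.37292
5. -79.14850, -35.26442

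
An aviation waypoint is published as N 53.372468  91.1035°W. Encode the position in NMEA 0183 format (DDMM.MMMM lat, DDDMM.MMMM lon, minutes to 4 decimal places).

5322.3481,N / 09106.2100,W

Latitude: minutes = (53.372468 − 53) × 60 = 22.348080
Lon: minutes = (91.103500 − 91) × 60 = 6.210000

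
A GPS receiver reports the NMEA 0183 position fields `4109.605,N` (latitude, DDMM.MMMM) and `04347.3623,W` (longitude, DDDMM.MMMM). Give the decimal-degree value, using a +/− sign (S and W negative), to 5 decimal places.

41.16008, -43.78937

φ: degrees = first 2 digits = 41, minutes = 9.605; 41 + 9.605/60 = 41.160083
N ⇒ keep positive
Lon: split at 3 digits → 043° and 47.3623′; 43 + 47.3623/60 = 43.789372
hemisphere W, so the sign is −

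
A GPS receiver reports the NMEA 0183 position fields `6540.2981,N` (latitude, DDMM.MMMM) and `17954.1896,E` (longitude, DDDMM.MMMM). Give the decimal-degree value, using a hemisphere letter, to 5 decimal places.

65.67164° N, 179.90316° E

Lat: split at 2 digits → 65° and 40.2981′; 65 + 40.2981/60 = 65.671635
Longitude: degrees = first 3 digits = 179, minutes = 54.1896; 179 + 54.1896/60 = 179.903160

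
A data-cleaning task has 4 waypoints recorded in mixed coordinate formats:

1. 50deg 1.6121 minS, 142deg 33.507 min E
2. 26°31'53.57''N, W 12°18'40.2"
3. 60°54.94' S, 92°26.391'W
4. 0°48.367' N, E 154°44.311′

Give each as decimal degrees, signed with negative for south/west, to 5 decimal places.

1. -50.02687, 142.55845
2. 26.53155, -12.31117
3. -60.91567, -92.43985
4. 0.80612, 154.73852

Point 1:
  φ: 50 + 1.6121/60 = 50.026868
  S → negative
  Longitude: 142 + 33.507/60 = 142.558450
  E → positive
Point 2:
  φ: 26° + 31/60 + 53.57/3600 = 26 + 0.516667 + 0.014881 = 26.531547
  N → positive
  Lon: 12° + 18/60 + 40.2/3600 = 12 + 0.300000 + 0.011167 = 12.311167
  hemisphere W, so the sign is −
Point 3:
  Latitude: 60 + 54.94/60 = 60.915667
  S → negative
  Longitude: 26.391′ = 0.439850°; total 92.439850
  hemisphere W, so the sign is −
Point 4:
  Latitude: 0 + 48.367/60 = 0.806117
  N ⇒ keep positive
  Longitude: 44.311′ = 0.738517°; total 154.738517
  E → positive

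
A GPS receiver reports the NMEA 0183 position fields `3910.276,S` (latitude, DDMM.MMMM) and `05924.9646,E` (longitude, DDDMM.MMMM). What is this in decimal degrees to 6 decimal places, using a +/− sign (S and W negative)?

-39.171267, 59.416077

Latitude: split at 2 digits → 39° and 10.276′; 39 + 10.276/60 = 39.1712667
S ⇒ negate
Longitude: degrees = first 3 digits = 59, minutes = 24.9646; 59 + 24.9646/60 = 59.4160767
E → positive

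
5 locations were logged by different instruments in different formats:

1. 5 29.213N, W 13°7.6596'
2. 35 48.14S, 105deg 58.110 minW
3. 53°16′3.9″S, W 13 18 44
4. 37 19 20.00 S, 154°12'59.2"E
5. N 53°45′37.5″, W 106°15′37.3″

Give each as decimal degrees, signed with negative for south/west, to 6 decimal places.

1. 5.486883, -13.127660
2. -35.802333, -105.968500
3. -53.267750, -13.312222
4. -37.322222, 154.216444
5. 53.760417, -106.260361

Point 1:
  φ: 29.213′ = 0.486883°; total 5.4868833
  N → positive
  Lon: 7.6596′ = 0.127660°; total 13.1276600
  hemisphere W, so the sign is −
Point 2:
  Lat: 35 + 48.14/60 = 35.8023333
  hemisphere S, so the sign is −
  λ: 105 + 58.11/60 = 105.9685000
  W ⇒ negate
Point 3:
  Latitude: 53 + 16/60 + 3.9/3600 = 53.2677500
  hemisphere S, so the sign is −
  Longitude: 13 + 18/60 + 44/3600 = 13.3122222
  hemisphere W, so the sign is −
Point 4:
  φ: 37 + 19/60 + 20/3600 = 37.3222222
  hemisphere S, so the sign is −
  λ: 154 + 12/60 + 59.2/3600 = 154.2164444
  E ⇒ keep positive
Point 5:
  φ: 45′ + 37.5″ = 45.62500′; 53 + 45.62500/60 = 53.7604167
  N ⇒ keep positive
  Longitude: 106 + 15/60 + 37.3/3600 = 106.2603611
  W → negative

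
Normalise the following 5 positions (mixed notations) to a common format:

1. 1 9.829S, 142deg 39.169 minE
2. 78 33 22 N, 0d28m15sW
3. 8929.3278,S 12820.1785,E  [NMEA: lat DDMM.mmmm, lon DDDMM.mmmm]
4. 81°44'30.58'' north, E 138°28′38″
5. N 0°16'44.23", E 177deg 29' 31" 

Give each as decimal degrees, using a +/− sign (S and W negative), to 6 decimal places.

1. -1.163817, 142.652817
2. 78.556111, -0.470833
3. -89.488797, 128.336308
4. 81.741828, 138.477222
5. 0.278953, 177.491944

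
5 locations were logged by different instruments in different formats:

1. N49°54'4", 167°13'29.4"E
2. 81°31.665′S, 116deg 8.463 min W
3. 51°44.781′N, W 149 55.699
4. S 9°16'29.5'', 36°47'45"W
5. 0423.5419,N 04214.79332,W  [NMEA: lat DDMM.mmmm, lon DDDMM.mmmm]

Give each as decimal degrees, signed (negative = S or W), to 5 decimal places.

1. 49.90111, 167.22483
2. -81.52775, -116.14105
3. 51.74635, -149.92832
4. -9.27486, -36.79583
5. 4.39237, -42.24656

Point 1:
  Lat: 54′ + 4″ = 54.06667′; 49 + 54.06667/60 = 49.901111
  N → positive
  Lon: 167 + 13/60 + 29.4/3600 = 167.224833
  E ⇒ keep positive
Point 2:
  φ: 31.665′ = 0.527750°; total 81.527750
  hemisphere S, so the sign is −
  Longitude: 116 + 8.463/60 = 116.141050
  hemisphere W, so the sign is −
Point 3:
  φ: 44.781′ = 0.746350°; total 51.746350
  N → positive
  Longitude: 55.699′ = 0.928317°; total 149.928317
  W → negative
Point 4:
  Lat: 9 + 16/60 + 29.5/3600 = 9.274861
  S ⇒ negate
  λ: 36° + 47/60 + 45/3600 = 36 + 0.783333 + 0.012500 = 36.795833
  W ⇒ negate
Point 5:
  φ: degrees = first 2 digits = 4, minutes = 23.5419; 4 + 23.5419/60 = 4.392365
  N → positive
  λ: degrees = first 3 digits = 42, minutes = 14.79332; 42 + 14.79332/60 = 42.246555
  W → negative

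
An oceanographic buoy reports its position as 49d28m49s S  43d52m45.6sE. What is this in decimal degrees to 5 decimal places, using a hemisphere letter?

Lat: 28′ + 49″ = 28.81667′; 49 + 28.81667/60 = 49.480278
Longitude: 43 + 52/60 + 45.6/3600 = 43.879333

49.48028° S, 43.87933° E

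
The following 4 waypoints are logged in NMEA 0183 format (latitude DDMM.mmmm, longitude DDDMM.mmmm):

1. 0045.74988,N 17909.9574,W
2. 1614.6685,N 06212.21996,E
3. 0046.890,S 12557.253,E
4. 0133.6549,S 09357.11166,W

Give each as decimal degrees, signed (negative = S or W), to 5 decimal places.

1. 0.76250, -179.16596
2. 16.24448, 62.20367
3. -0.78150, 125.95422
4. -1.56092, -93.95186

Point 1:
  Lat: split at 2 digits → 00° and 45.74988′; 0 + 45.74988/60 = 0.762498
  N ⇒ keep positive
  Longitude: split at 3 digits → 179° and 9.9574′; 179 + 9.9574/60 = 179.165957
  hemisphere W, so the sign is −
Point 2:
  Lat: degrees = first 2 digits = 16, minutes = 14.6685; 16 + 14.6685/60 = 16.244475
  N ⇒ keep positive
  λ: degrees = first 3 digits = 62, minutes = 12.21996; 62 + 12.21996/60 = 62.203666
  E → positive
Point 3:
  φ: split at 2 digits → 00° and 46.89′; 0 + 46.89/60 = 0.781500
  hemisphere S, so the sign is −
  λ: split at 3 digits → 125° and 57.253′; 125 + 57.253/60 = 125.954217
  E ⇒ keep positive
Point 4:
  φ: split at 2 digits → 01° and 33.6549′; 1 + 33.6549/60 = 1.560915
  S → negative
  λ: degrees = first 3 digits = 93, minutes = 57.11166; 93 + 57.11166/60 = 93.951861
  hemisphere W, so the sign is −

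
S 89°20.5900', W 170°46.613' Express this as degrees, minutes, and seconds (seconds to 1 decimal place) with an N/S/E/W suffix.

89°20′35.4″ S, 170°46′36.8″ W

Lat: fractional minutes 0.59000 × 60 = 35.400″
Lon: fractional minutes 0.61300 × 60 = 36.780″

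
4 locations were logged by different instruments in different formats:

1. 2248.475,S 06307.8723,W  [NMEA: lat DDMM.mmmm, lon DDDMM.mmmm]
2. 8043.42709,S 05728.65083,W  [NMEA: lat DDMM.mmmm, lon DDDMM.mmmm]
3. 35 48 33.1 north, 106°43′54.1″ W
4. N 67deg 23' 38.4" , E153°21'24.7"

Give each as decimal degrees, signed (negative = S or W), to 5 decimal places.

1. -22.80792, -63.13121
2. -80.72378, -57.47751
3. 35.80919, -106.73169
4. 67.39400, 153.35686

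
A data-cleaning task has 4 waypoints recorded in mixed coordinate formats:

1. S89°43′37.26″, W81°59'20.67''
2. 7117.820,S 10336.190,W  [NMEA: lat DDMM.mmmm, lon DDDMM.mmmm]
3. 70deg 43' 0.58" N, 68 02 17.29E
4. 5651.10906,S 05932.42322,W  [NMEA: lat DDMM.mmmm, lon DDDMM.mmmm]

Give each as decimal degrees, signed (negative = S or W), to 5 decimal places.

Point 1:
  φ: 43′ + 37.26″ = 43.62100′; 89 + 43.62100/60 = 89.727017
  S → negative
  λ: 59′ + 20.67″ = 59.34450′; 81 + 59.34450/60 = 81.989075
  W → negative
Point 2:
  Lat: degrees = first 2 digits = 71, minutes = 17.82; 71 + 17.82/60 = 71.297000
  S ⇒ negate
  λ: split at 3 digits → 103° and 36.19′; 103 + 36.19/60 = 103.603167
  W → negative
Point 3:
  φ: 70 + 43/60 + 0.58/3600 = 70.716828
  N → positive
  Longitude: 68° + 2/60 + 17.29/3600 = 68 + 0.033333 + 0.004803 = 68.038136
  E ⇒ keep positive
Point 4:
  φ: degrees = first 2 digits = 56, minutes = 51.10906; 56 + 51.10906/60 = 56.851818
  S → negative
  λ: degrees = first 3 digits = 59, minutes = 32.42322; 59 + 32.42322/60 = 59.540387
  W → negative

1. -89.72702, -81.98908
2. -71.29700, -103.60317
3. 70.71683, 68.03814
4. -56.85182, -59.54039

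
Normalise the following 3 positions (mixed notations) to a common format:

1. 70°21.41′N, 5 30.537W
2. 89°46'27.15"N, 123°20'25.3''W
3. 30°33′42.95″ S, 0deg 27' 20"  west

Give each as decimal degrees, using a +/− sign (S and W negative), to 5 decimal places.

Point 1:
  Lat: 21.41′ = 0.356833°; total 70.356833
  N → positive
  λ: 5 + 30.537/60 = 5.508950
  W ⇒ negate
Point 2:
  φ: 89° + 46/60 + 27.15/3600 = 89 + 0.766667 + 0.007542 = 89.774208
  N → positive
  Lon: 123 + 20/60 + 25.3/3600 = 123.340361
  hemisphere W, so the sign is −
Point 3:
  φ: 30 + 33/60 + 42.95/3600 = 30.561931
  hemisphere S, so the sign is −
  Longitude: 0 + 27/60 + 20/3600 = 0.455556
  W → negative

1. 70.35683, -5.50895
2. 89.77421, -123.34036
3. -30.56193, -0.45556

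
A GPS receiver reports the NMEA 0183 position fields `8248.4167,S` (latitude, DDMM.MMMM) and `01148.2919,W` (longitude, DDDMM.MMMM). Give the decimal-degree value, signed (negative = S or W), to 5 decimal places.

-82.80695, -11.80487

Latitude: split at 2 digits → 82° and 48.4167′; 82 + 48.4167/60 = 82.806945
S → negative
Lon: degrees = first 3 digits = 11, minutes = 48.2919; 11 + 48.2919/60 = 11.804865
W → negative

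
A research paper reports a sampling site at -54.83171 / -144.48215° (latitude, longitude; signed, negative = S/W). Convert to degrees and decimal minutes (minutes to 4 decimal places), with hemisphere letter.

54° 49.9026′ S, 144° 28.9290′ W

Latitude is negative → S; |value| = 54.831710
φ: 54° + 0.831710 × 60 = 54° 49.902600′
Longitude is negative → W; |value| = 144.482150
Lon: 144° + 0.482150 × 60 = 144° 28.929000′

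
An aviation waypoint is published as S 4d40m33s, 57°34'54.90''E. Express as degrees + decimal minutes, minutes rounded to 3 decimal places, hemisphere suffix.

4° 40.550′ S, 57° 34.915′ E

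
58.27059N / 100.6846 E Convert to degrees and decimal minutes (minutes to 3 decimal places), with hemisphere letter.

Latitude: fractional part 0.270590 → 16.23540 minutes
λ: fractional part 0.684600 → 41.07600 minutes

58° 16.235′ N, 100° 41.076′ E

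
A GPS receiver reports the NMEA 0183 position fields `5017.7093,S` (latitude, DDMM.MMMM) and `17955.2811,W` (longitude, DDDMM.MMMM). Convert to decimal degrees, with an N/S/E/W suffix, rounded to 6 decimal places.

Lat: split at 2 digits → 50° and 17.7093′; 50 + 17.7093/60 = 50.2951550
λ: degrees = first 3 digits = 179, minutes = 55.2811; 179 + 55.2811/60 = 179.9213517

50.295155° S, 179.921352° W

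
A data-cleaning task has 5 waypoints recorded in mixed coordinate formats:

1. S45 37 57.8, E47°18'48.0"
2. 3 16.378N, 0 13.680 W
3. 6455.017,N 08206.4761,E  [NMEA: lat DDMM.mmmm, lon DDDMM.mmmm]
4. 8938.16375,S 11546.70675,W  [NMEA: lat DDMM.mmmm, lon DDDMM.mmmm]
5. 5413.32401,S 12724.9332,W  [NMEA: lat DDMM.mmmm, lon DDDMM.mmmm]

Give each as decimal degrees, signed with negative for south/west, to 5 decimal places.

Point 1:
  Latitude: 45 + 37/60 + 57.8/3600 = 45.632722
  S ⇒ negate
  Lon: 47 + 18/60 + 48/3600 = 47.313333
  E ⇒ keep positive
Point 2:
  Lat: 16.378′ = 0.272967°; total 3.272967
  N ⇒ keep positive
  λ: 0 + 13.68/60 = 0.228000
  W → negative
Point 3:
  Lat: split at 2 digits → 64° and 55.017′; 64 + 55.017/60 = 64.916950
  N ⇒ keep positive
  λ: degrees = first 3 digits = 82, minutes = 6.4761; 82 + 6.4761/60 = 82.107935
  E ⇒ keep positive
Point 4:
  Lat: degrees = first 2 digits = 89, minutes = 38.16375; 89 + 38.16375/60 = 89.636063
  S → negative
  Longitude: split at 3 digits → 115° and 46.70675′; 115 + 46.70675/60 = 115.778446
  hemisphere W, so the sign is −
Point 5:
  φ: split at 2 digits → 54° and 13.32401′; 54 + 13.32401/60 = 54.222067
  hemisphere S, so the sign is −
  λ: degrees = first 3 digits = 127, minutes = 24.9332; 127 + 24.9332/60 = 127.415553
  W ⇒ negate

1. -45.63272, 47.31333
2. 3.27297, -0.22800
3. 64.91695, 82.10794
4. -89.63606, -115.77845
5. -54.22207, -127.41555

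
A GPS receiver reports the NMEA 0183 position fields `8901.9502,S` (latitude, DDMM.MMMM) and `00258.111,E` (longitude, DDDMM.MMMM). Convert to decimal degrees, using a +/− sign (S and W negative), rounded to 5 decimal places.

φ: degrees = first 2 digits = 89, minutes = 1.9502; 89 + 1.9502/60 = 89.032503
hemisphere S, so the sign is −
λ: degrees = first 3 digits = 2, minutes = 58.111; 2 + 58.111/60 = 2.968517
E → positive

-89.03250, 2.96852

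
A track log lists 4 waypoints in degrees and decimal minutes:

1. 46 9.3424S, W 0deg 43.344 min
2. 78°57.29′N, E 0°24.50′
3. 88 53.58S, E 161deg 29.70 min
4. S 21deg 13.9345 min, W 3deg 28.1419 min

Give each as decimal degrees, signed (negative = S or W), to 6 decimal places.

1. -46.155707, -0.722400
2. 78.954833, 0.408333
3. -88.893000, 161.495000
4. -21.232242, -3.469032

Point 1:
  φ: 9.3424′ = 0.155707°; total 46.1557067
  hemisphere S, so the sign is −
  Lon: 43.344′ = 0.722400°; total 0.7224000
  hemisphere W, so the sign is −
Point 2:
  Latitude: 57.29′ = 0.954833°; total 78.9548333
  N ⇒ keep positive
  λ: 24.5′ = 0.408333°; total 0.4083333
  E → positive
Point 3:
  Lat: 88 + 53.58/60 = 88.8930000
  S → negative
  Longitude: 29.7′ = 0.495000°; total 161.4950000
  E → positive
Point 4:
  Latitude: 21 + 13.9345/60 = 21.2322417
  S ⇒ negate
  Longitude: 3 + 28.1419/60 = 3.4690317
  hemisphere W, so the sign is −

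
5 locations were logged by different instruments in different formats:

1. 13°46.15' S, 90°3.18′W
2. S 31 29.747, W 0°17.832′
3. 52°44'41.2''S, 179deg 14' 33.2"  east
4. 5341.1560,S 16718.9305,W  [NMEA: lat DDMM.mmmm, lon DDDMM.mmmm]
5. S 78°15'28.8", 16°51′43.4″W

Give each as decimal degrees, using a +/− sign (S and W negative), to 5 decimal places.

1. -13.76917, -90.05300
2. -31.49578, -0.29720
3. -52.74478, 179.24256
4. -53.68593, -167.31551
5. -78.25800, -16.86206

Point 1:
  Latitude: 13 + 46.15/60 = 13.769167
  S → negative
  λ: 3.18′ = 0.053000°; total 90.053000
  W → negative
Point 2:
  Latitude: 31 + 29.747/60 = 31.495783
  hemisphere S, so the sign is −
  λ: 17.832′ = 0.297200°; total 0.297200
  W → negative
Point 3:
  Lat: 52° + 44/60 + 41.2/3600 = 52 + 0.733333 + 0.011444 = 52.744778
  hemisphere S, so the sign is −
  λ: 179 + 14/60 + 33.2/3600 = 179.242556
  E → positive
Point 4:
  φ: split at 2 digits → 53° and 41.156′; 53 + 41.156/60 = 53.685933
  hemisphere S, so the sign is −
  Lon: degrees = first 3 digits = 167, minutes = 18.9305; 167 + 18.9305/60 = 167.315508
  hemisphere W, so the sign is −
Point 5:
  Lat: 78° + 15/60 + 28.8/3600 = 78 + 0.250000 + 0.008000 = 78.258000
  S → negative
  Longitude: 51′ + 43.4″ = 51.72333′; 16 + 51.72333/60 = 16.862056
  W ⇒ negate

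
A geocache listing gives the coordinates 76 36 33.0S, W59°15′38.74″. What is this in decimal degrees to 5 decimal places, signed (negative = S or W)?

Latitude: 76° + 36/60 + 33/3600 = 76 + 0.600000 + 0.009167 = 76.609167
S → negative
Longitude: 59 + 15/60 + 38.74/3600 = 59.260761
W → negative

-76.60917, -59.26076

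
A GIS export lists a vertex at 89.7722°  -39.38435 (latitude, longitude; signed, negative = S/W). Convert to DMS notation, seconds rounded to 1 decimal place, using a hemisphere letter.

89°46′19.9″ N, 39°23′3.7″ W

Latitude: 0.772200° → 46.33200′; 0.33200 × 60 = 19.920″
Longitude is negative → W; |value| = 39.384350
Longitude: whole degrees 39; 23.06100′ → 23′ and 3.660″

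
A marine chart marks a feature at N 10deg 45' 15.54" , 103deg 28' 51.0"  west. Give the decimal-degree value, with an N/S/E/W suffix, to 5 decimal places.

φ: 10° + 45/60 + 15.54/3600 = 10 + 0.750000 + 0.004317 = 10.754317
λ: 103° + 28/60 + 51/3600 = 103 + 0.466667 + 0.014167 = 103.480833

10.75432° N, 103.48083° W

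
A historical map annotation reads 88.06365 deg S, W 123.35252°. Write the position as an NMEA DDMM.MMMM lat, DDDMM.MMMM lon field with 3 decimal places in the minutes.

Lat: 88° + 0.063650 × 60 = 88° 3.81900′
Longitude: 123° + 0.352520 × 60 = 123° 21.15120′

8803.819,S / 12321.151,W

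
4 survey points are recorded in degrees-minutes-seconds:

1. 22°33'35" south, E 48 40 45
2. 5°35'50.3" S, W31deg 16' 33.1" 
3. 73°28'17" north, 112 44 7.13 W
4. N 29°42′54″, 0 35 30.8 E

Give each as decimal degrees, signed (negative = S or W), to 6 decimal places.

1. -22.559722, 48.679167
2. -5.597306, -31.275861
3. 73.471389, -112.735314
4. 29.715000, 0.591889

Point 1:
  Lat: 22 + 33/60 + 35/3600 = 22.5597222
  S → negative
  λ: 48° + 40/60 + 45/3600 = 48 + 0.666667 + 0.012500 = 48.6791667
  E → positive
Point 2:
  φ: 35′ + 50.3″ = 35.83833′; 5 + 35.83833/60 = 5.5973056
  S → negative
  Lon: 31 + 16/60 + 33.1/3600 = 31.2758611
  hemisphere W, so the sign is −
Point 3:
  φ: 73° + 28/60 + 17/3600 = 73 + 0.466667 + 0.004722 = 73.4713889
  N ⇒ keep positive
  Lon: 44′ + 7.13″ = 44.11883′; 112 + 44.11883/60 = 112.7353139
  W ⇒ negate
Point 4:
  φ: 42′ + 54″ = 42.90000′; 29 + 42.90000/60 = 29.7150000
  N ⇒ keep positive
  Longitude: 0 + 35/60 + 30.8/3600 = 0.5918889
  E ⇒ keep positive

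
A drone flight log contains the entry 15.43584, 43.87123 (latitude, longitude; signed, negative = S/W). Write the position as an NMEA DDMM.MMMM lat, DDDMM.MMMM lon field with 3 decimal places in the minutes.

1526.150,N / 04352.274,E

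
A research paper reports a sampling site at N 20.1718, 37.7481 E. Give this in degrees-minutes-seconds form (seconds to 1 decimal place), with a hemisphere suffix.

20°10′18.5″ N, 37°44′53.2″ E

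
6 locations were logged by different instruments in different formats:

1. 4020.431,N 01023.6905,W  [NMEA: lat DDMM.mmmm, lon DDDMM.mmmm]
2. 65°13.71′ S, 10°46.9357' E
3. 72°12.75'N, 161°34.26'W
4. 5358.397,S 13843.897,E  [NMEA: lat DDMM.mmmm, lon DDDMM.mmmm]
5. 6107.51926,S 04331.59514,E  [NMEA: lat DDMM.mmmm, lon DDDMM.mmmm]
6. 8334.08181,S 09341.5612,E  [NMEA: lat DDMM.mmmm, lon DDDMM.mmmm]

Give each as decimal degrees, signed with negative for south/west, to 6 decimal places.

Point 1:
  φ: split at 2 digits → 40° and 20.431′; 40 + 20.431/60 = 40.3405167
  N ⇒ keep positive
  Lon: degrees = first 3 digits = 10, minutes = 23.6905; 10 + 23.6905/60 = 10.3948417
  hemisphere W, so the sign is −
Point 2:
  Latitude: 65 + 13.71/60 = 65.2285000
  hemisphere S, so the sign is −
  Longitude: 46.9357′ = 0.782262°; total 10.7822617
  E → positive
Point 3:
  Lat: 12.75′ = 0.212500°; total 72.2125000
  N ⇒ keep positive
  Lon: 161 + 34.26/60 = 161.5710000
  W → negative
Point 4:
  Latitude: split at 2 digits → 53° and 58.397′; 53 + 58.397/60 = 53.9732833
  hemisphere S, so the sign is −
  Lon: degrees = first 3 digits = 138, minutes = 43.897; 138 + 43.897/60 = 138.7316167
  E ⇒ keep positive
Point 5:
  Latitude: degrees = first 2 digits = 61, minutes = 7.51926; 61 + 7.51926/60 = 61.1253210
  S ⇒ negate
  λ: split at 3 digits → 043° and 31.59514′; 43 + 31.59514/60 = 43.5265857
  E → positive
Point 6:
  Lat: degrees = first 2 digits = 83, minutes = 34.08181; 83 + 34.08181/60 = 83.5680302
  S ⇒ negate
  Longitude: split at 3 digits → 093° and 41.5612′; 93 + 41.5612/60 = 93.6926867
  E ⇒ keep positive

1. 40.340517, -10.394842
2. -65.228500, 10.782262
3. 72.212500, -161.571000
4. -53.973283, 138.731617
5. -61.125321, 43.526586
6. -83.568030, 93.692687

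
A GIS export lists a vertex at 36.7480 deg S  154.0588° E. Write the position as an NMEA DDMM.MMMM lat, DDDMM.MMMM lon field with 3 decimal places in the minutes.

3644.880,S / 15403.528,E

φ: minutes = (36.748000 − 36) × 60 = 44.88000
Longitude: fractional part 0.058800 → 3.52800 minutes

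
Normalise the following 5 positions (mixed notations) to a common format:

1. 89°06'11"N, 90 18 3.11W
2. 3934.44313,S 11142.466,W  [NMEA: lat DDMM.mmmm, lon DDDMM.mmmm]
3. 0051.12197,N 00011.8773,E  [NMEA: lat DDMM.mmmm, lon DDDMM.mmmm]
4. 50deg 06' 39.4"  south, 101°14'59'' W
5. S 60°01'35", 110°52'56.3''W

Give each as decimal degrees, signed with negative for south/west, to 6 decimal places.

1. 89.103056, -90.300864
2. -39.574052, -111.707767
3. 0.852033, 0.197955
4. -50.110944, -101.249722
5. -60.026389, -110.882306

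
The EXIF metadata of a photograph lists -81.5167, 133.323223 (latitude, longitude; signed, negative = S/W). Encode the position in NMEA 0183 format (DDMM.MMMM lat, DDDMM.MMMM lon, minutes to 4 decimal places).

8131.0020,S / 13319.3934,E

Latitude is negative → S; |value| = 81.516700
Latitude: 81° + 0.516700 × 60 = 81° 31.002000′
λ: fractional part 0.323223 → 19.393380 minutes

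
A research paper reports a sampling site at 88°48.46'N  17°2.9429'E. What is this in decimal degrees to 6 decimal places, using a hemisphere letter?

Lat: 48.46′ = 0.807667°; total 88.8076667
Longitude: 2.9429′ = 0.049048°; total 17.0490483

88.807667° N, 17.049048° E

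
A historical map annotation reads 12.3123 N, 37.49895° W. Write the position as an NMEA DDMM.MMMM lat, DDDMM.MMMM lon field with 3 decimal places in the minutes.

1218.738,N / 03729.937,W

φ: minutes = (12.312300 − 12) × 60 = 18.73800
λ: 37° + 0.498950 × 60 = 37° 29.93700′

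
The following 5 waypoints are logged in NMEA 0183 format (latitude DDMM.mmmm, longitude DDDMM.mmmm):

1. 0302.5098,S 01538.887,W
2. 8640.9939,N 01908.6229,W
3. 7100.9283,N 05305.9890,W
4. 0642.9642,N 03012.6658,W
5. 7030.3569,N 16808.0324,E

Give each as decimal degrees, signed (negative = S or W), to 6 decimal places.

1. -3.041830, -15.648117
2. 86.683232, -19.143715
3. 71.015472, -53.099817
4. 6.716070, -30.211097
5. 70.505948, 168.133873

Point 1:
  φ: split at 2 digits → 03° and 2.5098′; 3 + 2.5098/60 = 3.0418300
  S → negative
  λ: degrees = first 3 digits = 15, minutes = 38.887; 15 + 38.887/60 = 15.6481167
  hemisphere W, so the sign is −
Point 2:
  φ: degrees = first 2 digits = 86, minutes = 40.9939; 86 + 40.9939/60 = 86.6832317
  N ⇒ keep positive
  Longitude: degrees = first 3 digits = 19, minutes = 8.6229; 19 + 8.6229/60 = 19.1437150
  W → negative
Point 3:
  φ: split at 2 digits → 71° and 0.9283′; 71 + 0.9283/60 = 71.0154717
  N → positive
  λ: split at 3 digits → 053° and 5.989′; 53 + 5.989/60 = 53.0998167
  W ⇒ negate
Point 4:
  φ: split at 2 digits → 06° and 42.9642′; 6 + 42.9642/60 = 6.7160700
  N → positive
  Lon: degrees = first 3 digits = 30, minutes = 12.6658; 30 + 12.6658/60 = 30.2110967
  W → negative
Point 5:
  Latitude: degrees = first 2 digits = 70, minutes = 30.3569; 70 + 30.3569/60 = 70.5059483
  N → positive
  Lon: split at 3 digits → 168° and 8.0324′; 168 + 8.0324/60 = 168.1338733
  E ⇒ keep positive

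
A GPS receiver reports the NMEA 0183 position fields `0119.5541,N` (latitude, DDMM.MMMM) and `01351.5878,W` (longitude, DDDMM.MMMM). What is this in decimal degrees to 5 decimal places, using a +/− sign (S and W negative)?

1.32590, -13.85980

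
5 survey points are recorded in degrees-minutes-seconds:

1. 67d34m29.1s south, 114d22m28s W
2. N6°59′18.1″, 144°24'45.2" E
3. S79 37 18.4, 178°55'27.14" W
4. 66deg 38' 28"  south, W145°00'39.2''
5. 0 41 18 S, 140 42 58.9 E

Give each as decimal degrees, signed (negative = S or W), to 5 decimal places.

1. -67.57475, -114.37444
2. 6.98836, 144.41256
3. -79.62178, -178.92421
4. -66.64111, -145.01089
5. -0.68833, 140.71636

Point 1:
  φ: 67° + 34/60 + 29.1/3600 = 67 + 0.566667 + 0.008083 = 67.574750
  S ⇒ negate
  Lon: 114° + 22/60 + 28/3600 = 114 + 0.366667 + 0.007778 = 114.374444
  W ⇒ negate
Point 2:
  Latitude: 59′ + 18.1″ = 59.30167′; 6 + 59.30167/60 = 6.988361
  N ⇒ keep positive
  Longitude: 24′ + 45.2″ = 24.75333′; 144 + 24.75333/60 = 144.412556
  E ⇒ keep positive
Point 3:
  Latitude: 79° + 37/60 + 18.4/3600 = 79 + 0.616667 + 0.005111 = 79.621778
  hemisphere S, so the sign is −
  Lon: 55′ + 27.14″ = 55.45233′; 178 + 55.45233/60 = 178.924206
  hemisphere W, so the sign is −
Point 4:
  φ: 66 + 38/60 + 28/3600 = 66.641111
  S ⇒ negate
  Lon: 145° + 0/60 + 39.2/3600 = 145 + 0.000000 + 0.010889 = 145.010889
  hemisphere W, so the sign is −
Point 5:
  Latitude: 0 + 41/60 + 18/3600 = 0.688333
  S → negative
  λ: 140 + 42/60 + 58.9/3600 = 140.716361
  E → positive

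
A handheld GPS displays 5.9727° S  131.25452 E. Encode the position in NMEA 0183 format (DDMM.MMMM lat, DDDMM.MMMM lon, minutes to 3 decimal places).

0558.362,S / 13115.271,E

Latitude: minutes = (5.972700 − 5) × 60 = 58.36200
Lon: minutes = (131.254520 − 131) × 60 = 15.27120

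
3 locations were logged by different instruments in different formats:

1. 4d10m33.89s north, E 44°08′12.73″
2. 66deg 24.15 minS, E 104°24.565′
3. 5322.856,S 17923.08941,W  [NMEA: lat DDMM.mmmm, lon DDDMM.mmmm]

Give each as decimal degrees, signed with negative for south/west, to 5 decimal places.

1. 4.17608, 44.13687
2. -66.40250, 104.40942
3. -53.38093, -179.38482

Point 1:
  φ: 4 + 10/60 + 33.89/3600 = 4.176081
  N → positive
  Lon: 44 + 8/60 + 12.73/3600 = 44.136869
  E → positive
Point 2:
  Lat: 24.15′ = 0.402500°; total 66.402500
  S ⇒ negate
  Longitude: 104 + 24.565/60 = 104.409417
  E ⇒ keep positive
Point 3:
  Lat: degrees = first 2 digits = 53, minutes = 22.856; 53 + 22.856/60 = 53.380933
  S ⇒ negate
  λ: split at 3 digits → 179° and 23.08941′; 179 + 23.08941/60 = 179.384824
  W → negative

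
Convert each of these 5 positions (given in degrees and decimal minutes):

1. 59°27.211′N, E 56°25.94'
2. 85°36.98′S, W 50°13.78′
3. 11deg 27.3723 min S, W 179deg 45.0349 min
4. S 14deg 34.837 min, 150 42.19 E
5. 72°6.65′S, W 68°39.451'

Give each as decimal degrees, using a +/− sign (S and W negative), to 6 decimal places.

Point 1:
  Latitude: 27.211′ = 0.453517°; total 59.4535167
  N → positive
  λ: 56 + 25.94/60 = 56.4323333
  E ⇒ keep positive
Point 2:
  φ: 85 + 36.98/60 = 85.6163333
  hemisphere S, so the sign is −
  λ: 50 + 13.78/60 = 50.2296667
  W ⇒ negate
Point 3:
  Latitude: 11 + 27.3723/60 = 11.4562050
  hemisphere S, so the sign is −
  Lon: 179 + 45.0349/60 = 179.7505817
  hemisphere W, so the sign is −
Point 4:
  Latitude: 14 + 34.837/60 = 14.5806167
  S → negative
  λ: 150 + 42.19/60 = 150.7031667
  E → positive
Point 5:
  φ: 72 + 6.65/60 = 72.1108333
  S → negative
  Longitude: 68 + 39.451/60 = 68.6575167
  W → negative

1. 59.453517, 56.432333
2. -85.616333, -50.229667
3. -11.456205, -179.750582
4. -14.580617, 150.703167
5. -72.110833, -68.657517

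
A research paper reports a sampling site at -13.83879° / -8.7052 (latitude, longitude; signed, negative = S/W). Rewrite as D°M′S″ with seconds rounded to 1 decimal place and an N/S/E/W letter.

Latitude is negative → S; |value| = 13.838790
Lat: whole degrees 13; 50.32740′ → 50′ and 19.644″
Longitude is negative → W; |value| = 8.705200
Lon: whole degrees 8; 42.31200′ → 42′ and 18.720″

13°50′19.6″ S, 8°42′18.7″ W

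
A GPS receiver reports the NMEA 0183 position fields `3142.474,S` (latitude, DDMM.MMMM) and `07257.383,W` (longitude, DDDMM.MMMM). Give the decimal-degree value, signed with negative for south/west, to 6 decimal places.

-31.707900, -72.956383

φ: split at 2 digits → 31° and 42.474′; 31 + 42.474/60 = 31.7079000
hemisphere S, so the sign is −
Lon: split at 3 digits → 072° and 57.383′; 72 + 57.383/60 = 72.9563833
hemisphere W, so the sign is −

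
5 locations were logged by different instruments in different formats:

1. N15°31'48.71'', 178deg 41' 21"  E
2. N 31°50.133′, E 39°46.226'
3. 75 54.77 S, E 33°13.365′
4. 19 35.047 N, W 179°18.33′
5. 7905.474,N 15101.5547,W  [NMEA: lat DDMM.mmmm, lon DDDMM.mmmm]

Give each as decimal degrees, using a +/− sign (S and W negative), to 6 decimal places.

1. 15.530197, 178.689167
2. 31.835550, 39.770433
3. -75.912833, 33.222750
4. 19.584117, -179.305500
5. 79.091233, -151.025912

Point 1:
  Lat: 15 + 31/60 + 48.71/3600 = 15.5301972
  N ⇒ keep positive
  Lon: 178° + 41/60 + 21/3600 = 178 + 0.683333 + 0.005833 = 178.6891667
  E ⇒ keep positive
Point 2:
  Latitude: 31 + 50.133/60 = 31.8355500
  N ⇒ keep positive
  λ: 46.226′ = 0.770433°; total 39.7704333
  E → positive
Point 3:
  φ: 54.77′ = 0.912833°; total 75.9128333
  hemisphere S, so the sign is −
  Longitude: 33 + 13.365/60 = 33.2227500
  E ⇒ keep positive
Point 4:
  Lat: 19 + 35.047/60 = 19.5841167
  N → positive
  Longitude: 18.33′ = 0.305500°; total 179.3055000
  W ⇒ negate
Point 5:
  Lat: split at 2 digits → 79° and 5.474′; 79 + 5.474/60 = 79.0912333
  N ⇒ keep positive
  Lon: split at 3 digits → 151° and 1.5547′; 151 + 1.5547/60 = 151.0259117
  W → negative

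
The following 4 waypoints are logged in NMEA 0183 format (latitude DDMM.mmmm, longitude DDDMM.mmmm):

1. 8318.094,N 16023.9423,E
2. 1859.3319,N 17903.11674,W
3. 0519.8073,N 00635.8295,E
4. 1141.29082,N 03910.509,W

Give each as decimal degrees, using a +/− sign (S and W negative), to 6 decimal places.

Point 1:
  Latitude: split at 2 digits → 83° and 18.094′; 83 + 18.094/60 = 83.3015667
  N ⇒ keep positive
  Longitude: degrees = first 3 digits = 160, minutes = 23.9423; 160 + 23.9423/60 = 160.3990383
  E ⇒ keep positive
Point 2:
  Lat: degrees = first 2 digits = 18, minutes = 59.3319; 18 + 59.3319/60 = 18.9888650
  N ⇒ keep positive
  λ: degrees = first 3 digits = 179, minutes = 3.11674; 179 + 3.11674/60 = 179.0519457
  W → negative
Point 3:
  φ: split at 2 digits → 05° and 19.8073′; 5 + 19.8073/60 = 5.3301217
  N ⇒ keep positive
  λ: split at 3 digits → 006° and 35.8295′; 6 + 35.8295/60 = 6.5971583
  E → positive
Point 4:
  φ: split at 2 digits → 11° and 41.29082′; 11 + 41.29082/60 = 11.6881803
  N ⇒ keep positive
  Lon: split at 3 digits → 039° and 10.509′; 39 + 10.509/60 = 39.1751500
  hemisphere W, so the sign is −

1. 83.301567, 160.399038
2. 18.988865, -179.051946
3. 5.330122, 6.597158
4. 11.688180, -39.175150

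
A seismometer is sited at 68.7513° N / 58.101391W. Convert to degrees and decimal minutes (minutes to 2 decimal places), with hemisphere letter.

68° 45.08′ N, 58° 6.08′ W

Latitude: minutes = (68.751300 − 68) × 60 = 45.0780
λ: minutes = (58.101391 − 58) × 60 = 6.0835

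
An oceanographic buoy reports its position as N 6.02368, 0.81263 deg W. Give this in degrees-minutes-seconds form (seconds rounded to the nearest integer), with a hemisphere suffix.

6°01′25″ N, 0°48′45″ W

Lat: whole degrees 6; 1.42080′ → 1′ and 25.25″
Lon: whole degrees 0; 48.75780′ → 48′ and 45.47″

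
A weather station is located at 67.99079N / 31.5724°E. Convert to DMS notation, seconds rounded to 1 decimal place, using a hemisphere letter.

φ: whole degrees 67; 59.44740′ → 59′ and 26.844″
Longitude: 0.572400° → 34.34400′; 0.34400 × 60 = 20.640″

67°59′26.8″ N, 31°34′20.6″ E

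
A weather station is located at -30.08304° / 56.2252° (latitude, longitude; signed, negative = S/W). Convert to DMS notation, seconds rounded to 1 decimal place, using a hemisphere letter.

Latitude is negative → S; |value| = 30.083040
Lat: 0.083040° → 4.98240′; 0.98240 × 60 = 58.944″
λ: 0.225200° → 13.51200′; 0.51200 × 60 = 30.720″

30°04′58.9″ S, 56°13′30.7″ E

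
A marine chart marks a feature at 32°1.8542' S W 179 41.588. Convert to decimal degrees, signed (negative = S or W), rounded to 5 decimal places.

-32.03090, -179.69313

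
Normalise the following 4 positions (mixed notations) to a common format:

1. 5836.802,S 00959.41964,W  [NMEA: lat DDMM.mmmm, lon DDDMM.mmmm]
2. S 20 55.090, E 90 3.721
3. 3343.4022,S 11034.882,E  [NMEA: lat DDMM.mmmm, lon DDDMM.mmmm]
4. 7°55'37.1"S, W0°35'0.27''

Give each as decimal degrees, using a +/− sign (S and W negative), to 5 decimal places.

1. -58.61337, -9.99033
2. -20.91817, 90.06202
3. -33.72337, 110.58137
4. -7.92697, -0.58341

Point 1:
  Latitude: degrees = first 2 digits = 58, minutes = 36.802; 58 + 36.802/60 = 58.613367
  S → negative
  Longitude: split at 3 digits → 009° and 59.41964′; 9 + 59.41964/60 = 9.990327
  hemisphere W, so the sign is −
Point 2:
  Lat: 55.09′ = 0.918167°; total 20.918167
  S → negative
  λ: 3.721′ = 0.062017°; total 90.062017
  E ⇒ keep positive
Point 3:
  Latitude: split at 2 digits → 33° and 43.4022′; 33 + 43.4022/60 = 33.723370
  S ⇒ negate
  λ: degrees = first 3 digits = 110, minutes = 34.882; 110 + 34.882/60 = 110.581367
  E → positive
Point 4:
  Latitude: 55′ + 37.1″ = 55.61833′; 7 + 55.61833/60 = 7.926972
  hemisphere S, so the sign is −
  Longitude: 0° + 35/60 + 0.27/3600 = 0 + 0.583333 + 0.000075 = 0.583408
  hemisphere W, so the sign is −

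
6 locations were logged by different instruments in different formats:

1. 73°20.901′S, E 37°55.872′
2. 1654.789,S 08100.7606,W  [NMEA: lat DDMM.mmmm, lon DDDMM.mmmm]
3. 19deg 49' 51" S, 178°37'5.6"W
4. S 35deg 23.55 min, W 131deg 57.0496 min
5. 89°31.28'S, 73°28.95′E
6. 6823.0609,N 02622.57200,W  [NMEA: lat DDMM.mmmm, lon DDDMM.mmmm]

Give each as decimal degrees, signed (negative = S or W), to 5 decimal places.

1. -73.34835, 37.93120
2. -16.91315, -81.01268
3. -19.83083, -178.61822
4. -35.39250, -131.95083
5. -89.52133, 73.48250
6. 68.38435, -26.37620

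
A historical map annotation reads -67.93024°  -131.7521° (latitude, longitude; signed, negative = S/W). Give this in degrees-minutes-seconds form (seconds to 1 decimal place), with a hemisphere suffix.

67°55′48.9″ S, 131°45′7.6″ W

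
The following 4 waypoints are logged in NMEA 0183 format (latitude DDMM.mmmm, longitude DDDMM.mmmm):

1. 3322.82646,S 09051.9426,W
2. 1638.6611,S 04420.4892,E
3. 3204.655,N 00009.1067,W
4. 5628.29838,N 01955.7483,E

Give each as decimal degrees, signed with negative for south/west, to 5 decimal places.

Point 1:
  φ: degrees = first 2 digits = 33, minutes = 22.82646; 33 + 22.82646/60 = 33.380441
  hemisphere S, so the sign is −
  Lon: split at 3 digits → 090° and 51.9426′; 90 + 51.9426/60 = 90.865710
  W → negative
Point 2:
  Latitude: split at 2 digits → 16° and 38.6611′; 16 + 38.6611/60 = 16.644352
  S → negative
  Lon: degrees = first 3 digits = 44, minutes = 20.4892; 44 + 20.4892/60 = 44.341487
  E → positive
Point 3:
  φ: split at 2 digits → 32° and 4.655′; 32 + 4.655/60 = 32.077583
  N → positive
  Longitude: split at 3 digits → 000° and 9.1067′; 0 + 9.1067/60 = 0.151778
  hemisphere W, so the sign is −
Point 4:
  Lat: degrees = first 2 digits = 56, minutes = 28.29838; 56 + 28.29838/60 = 56.471640
  N ⇒ keep positive
  Longitude: degrees = first 3 digits = 19, minutes = 55.7483; 19 + 55.7483/60 = 19.929138
  E → positive

1. -33.38044, -90.86571
2. -16.64435, 44.34149
3. 32.07758, -0.15178
4. 56.47164, 19.92914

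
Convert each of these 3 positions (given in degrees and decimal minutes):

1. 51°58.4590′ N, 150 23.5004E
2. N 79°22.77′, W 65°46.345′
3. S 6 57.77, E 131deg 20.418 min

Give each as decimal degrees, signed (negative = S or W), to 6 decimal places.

Point 1:
  Lat: 58.459′ = 0.974317°; total 51.9743167
  N ⇒ keep positive
  Lon: 150 + 23.5004/60 = 150.3916733
  E ⇒ keep positive
Point 2:
  φ: 22.77′ = 0.379500°; total 79.3795000
  N ⇒ keep positive
  Lon: 65 + 46.345/60 = 65.7724167
  hemisphere W, so the sign is −
Point 3:
  Lat: 57.77′ = 0.962833°; total 6.9628333
  S ⇒ negate
  λ: 20.418′ = 0.340300°; total 131.3403000
  E → positive

1. 51.974317, 150.391673
2. 79.379500, -65.772417
3. -6.962833, 131.340300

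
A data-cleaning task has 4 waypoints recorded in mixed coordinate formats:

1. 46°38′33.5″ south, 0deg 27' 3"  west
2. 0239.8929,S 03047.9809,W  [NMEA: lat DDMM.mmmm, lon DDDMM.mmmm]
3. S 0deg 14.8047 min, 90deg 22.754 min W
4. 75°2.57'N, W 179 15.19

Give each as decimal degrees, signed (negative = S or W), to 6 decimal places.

Point 1:
  φ: 38′ + 33.5″ = 38.55833′; 46 + 38.55833/60 = 46.6426389
  S ⇒ negate
  Lon: 27′ + 3″ = 27.05000′; 0 + 27.05000/60 = 0.4508333
  hemisphere W, so the sign is −
Point 2:
  φ: degrees = first 2 digits = 2, minutes = 39.8929; 2 + 39.8929/60 = 2.6648817
  S ⇒ negate
  Longitude: degrees = first 3 digits = 30, minutes = 47.9809; 30 + 47.9809/60 = 30.7996817
  W ⇒ negate
Point 3:
  Lat: 14.8047′ = 0.246745°; total 0.2467450
  S ⇒ negate
  λ: 22.754′ = 0.379233°; total 90.3792333
  W ⇒ negate
Point 4:
  Lat: 75 + 2.57/60 = 75.0428333
  N → positive
  Longitude: 15.19′ = 0.253167°; total 179.2531667
  W ⇒ negate

1. -46.642639, -0.450833
2. -2.664882, -30.799682
3. -0.246745, -90.379233
4. 75.042833, -179.253167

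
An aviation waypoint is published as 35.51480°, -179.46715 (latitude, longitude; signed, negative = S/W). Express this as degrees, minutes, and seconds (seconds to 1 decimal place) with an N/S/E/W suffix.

Latitude: whole degrees 35; 30.88800′ → 30′ and 53.280″
Longitude is negative → W; |value| = 179.467150
Lon: 0.467150 × 60 = 28.02900′ → 28′, remainder × 60 = 1.740″

35°30′53.3″ N, 179°28′1.7″ W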